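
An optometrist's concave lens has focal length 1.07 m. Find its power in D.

P = -0.935 D

For a concave lens, f = −1.07 m.
P = 1/f = 1/(-1.07 m) = -0.935 D.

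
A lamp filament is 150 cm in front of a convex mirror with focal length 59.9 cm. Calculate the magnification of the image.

For a convex mirror, f = -59.9 cm.
1/d_i = 1/f − 1/d_o = 1/(-59.90) − 1/(150) = -0.02336, so d_i = -42.81 cm.
m = −d_i/d_o = −(-42.81)/(150) = +0.285.
The image is virtual, upright and reduced, behind the mirror.

m = +0.285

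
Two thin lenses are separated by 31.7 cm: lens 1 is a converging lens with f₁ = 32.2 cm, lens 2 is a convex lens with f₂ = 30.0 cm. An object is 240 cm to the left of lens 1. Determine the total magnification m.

m = -0.131

Lens 1: 1/d_i1 = 1/(32.2) − 1/(240) = 0.02689, so d_i1 = 37.19 cm; m₁ = −d_i1/d_o1 = -0.1550.
d_o2 = 31.7 − (37.19) = -5.490 cm (virtual object).
Lens 2: 1/d_i2 = 1/(30.0) − 1/(-5.490) = 0.2155, so d_i2 = 4.641 cm; m₂ = −d_i2/d_o2 = +0.8453.
m = m₁·m₂ = (-0.1550)(+0.8453) = -0.131.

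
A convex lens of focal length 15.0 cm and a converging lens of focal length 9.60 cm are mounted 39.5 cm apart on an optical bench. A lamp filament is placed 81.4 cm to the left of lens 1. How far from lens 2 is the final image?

Lens 1: 1/d_i1 = 1/f₁ − 1/d_o1 = 1/(15.0) − 1/(81.4) = 0.05438, so d_i1 = 18.39 cm.
The intermediate image is 18.39 cm to the right of lens 1, which is 39.5 − (18.39) = 21.11 cm to the left of lens 2, so d_o2 = +21.11 cm.
Lens 2: 1/d_i2 = 1/f₂ − 1/d_o2 = 1/(9.60) − 1/(21.11) = 0.05680, so d_i2 = 17.6 cm.
The final image is real, 17.6 cm to the right of lens 2 (overall magnification ≈ 0.19).

17.6 cm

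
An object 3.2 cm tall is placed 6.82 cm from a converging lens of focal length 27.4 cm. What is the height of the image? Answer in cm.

4.26 cm

1/d_i = 1/f − 1/d_o = 1/(27.40) − 1/(6.82) = -0.1101, so d_i = -9.080 cm.
m = −d_i/d_o = +1.331.
|h_i| = |m|·h_o = 1.331 × 3.2 = 4.26 cm. The image is virtual, upright and enlarged, on the same side as the object.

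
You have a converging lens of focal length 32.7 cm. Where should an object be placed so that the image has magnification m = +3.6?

23.6 cm

m = −d_i/d_o ⇒ d_i = −m·d_o.
1/f = 1/d_o + 1/d_i = 1/d_o − 1/(m·d_o) = (1 − 1/m)/d_o, so d_o = f(1 − 1/m) = (32.70)(1 − 1/(+3.6)) = 23.6 cm.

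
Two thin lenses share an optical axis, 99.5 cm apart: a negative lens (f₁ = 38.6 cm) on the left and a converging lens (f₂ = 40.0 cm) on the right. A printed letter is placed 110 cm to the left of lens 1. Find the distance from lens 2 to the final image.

Lens 1 is diverging, so f₁ = −38.6 cm.
Lens 1: 1/d_i1 = 1/f₁ − 1/d_o1 = 1/(-38.6) − 1/(110) = -0.03500, so d_i1 = -28.57 cm.
The intermediate image is 28.57 cm to the left of lens 1 (virtual), which is 99.5 − (-28.57) = 128.1 cm to the left of lens 2, so d_o2 = +128.1 cm.
Lens 2: 1/d_i2 = 1/f₂ − 1/d_o2 = 1/(40.0) − 1/(128.1) = 0.01719, so d_i2 = 58.2 cm.
The final image is real, 58.2 cm to the right of lens 2 (overall magnification ≈ -0.12).

58.2 cm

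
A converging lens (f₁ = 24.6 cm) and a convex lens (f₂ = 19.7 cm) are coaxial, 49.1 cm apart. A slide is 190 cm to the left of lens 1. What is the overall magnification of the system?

Lens 1: 1/d_i1 = 1/(24.6) − 1/(190) = 0.03539, so d_i1 = 28.26 cm; m₁ = −d_i1/d_o1 = -0.1487.
d_o2 = 49.1 − (28.26) = 20.84 cm.
Lens 2: 1/d_i2 = 1/(19.7) − 1/(20.84) = 0.002777, so d_i2 = 360.1 cm; m₂ = −d_i2/d_o2 = -17.28.
m = m₁·m₂ = (-0.1487)(-17.28) = +2.57.

m = +2.57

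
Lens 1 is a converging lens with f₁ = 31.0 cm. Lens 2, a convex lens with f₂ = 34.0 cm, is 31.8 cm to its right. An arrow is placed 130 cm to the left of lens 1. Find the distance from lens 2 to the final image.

Lens 1: 1/d_i1 = 1/f₁ − 1/d_o1 = 1/(31.0) − 1/(130) = 0.02457, so d_i1 = 40.71 cm.
The intermediate image is 40.71 cm to the right of lens 1, which lies 8.910 cm to the right of lens 2 — a virtual object — so d_o2 = −8.910 cm.
Lens 2: 1/d_i2 = 1/f₂ − 1/d_o2 = 1/(34.0) − 1/(-8.910) = 0.1416, so d_i2 = 7.06 cm.
The final image is real, 7.06 cm to the right of lens 2 (overall magnification ≈ -0.25).

7.06 cm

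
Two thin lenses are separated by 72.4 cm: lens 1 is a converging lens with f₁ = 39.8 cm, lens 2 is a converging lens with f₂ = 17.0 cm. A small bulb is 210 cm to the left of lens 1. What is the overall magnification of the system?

Lens 1: 1/d_i1 = 1/(39.8) − 1/(210) = 0.02036, so d_i1 = 49.11 cm; m₁ = −d_i1/d_o1 = -0.2339.
d_o2 = 72.4 − (49.11) = 23.29 cm.
Lens 2: 1/d_i2 = 1/(17.0) − 1/(23.29) = 0.01589, so d_i2 = 62.95 cm; m₂ = −d_i2/d_o2 = -2.703.
m = m₁·m₂ = (-0.2339)(-2.703) = +0.632.

m = +0.632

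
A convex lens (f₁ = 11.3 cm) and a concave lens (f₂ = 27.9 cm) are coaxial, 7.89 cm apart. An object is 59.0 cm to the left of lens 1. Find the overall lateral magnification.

m = -0.303

Lens 1: 1/d_i1 = 1/(11.3) − 1/(59.0) = 0.07155, so d_i1 = 13.98 cm; m₁ = −d_i1/d_o1 = -0.2369.
d_o2 = 7.89 − (13.98) = -6.090 cm (virtual object).
f₂ = −27.9 cm (diverging).
Lens 2: 1/d_i2 = 1/(-27.9) − 1/(-6.090) = 0.1284, so d_i2 = 7.791 cm; m₂ = −d_i2/d_o2 = +1.279.
m = m₁·m₂ = (-0.2369)(+1.279) = -0.303.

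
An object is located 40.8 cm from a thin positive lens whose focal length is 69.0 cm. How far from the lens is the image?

99.8 cm

Thin-lens equation: 1/v = 1/f − 1/u = 1/(69.00) − 1/(40.8) = 0.01449 − 0.02451 = -0.01002, so v = -99.8 cm.
The image is virtual, upright and enlarged, on the same side as the object.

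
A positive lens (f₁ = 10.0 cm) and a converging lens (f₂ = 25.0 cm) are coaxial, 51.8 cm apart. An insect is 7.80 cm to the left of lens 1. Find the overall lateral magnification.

m = -1.83

Lens 1: 1/d_i1 = 1/(10.0) − 1/(7.80) = -0.02821, so d_i1 = -35.45 cm; m₁ = −d_i1/d_o1 = +4.545.
d_o2 = 51.8 − (-35.45) = 87.25 cm.
Lens 2: 1/d_i2 = 1/(25.0) − 1/(87.25) = 0.02854, so d_i2 = 35.04 cm; m₂ = −d_i2/d_o2 = -0.4016.
m = m₁·m₂ = (+4.545)(-0.4016) = -1.83.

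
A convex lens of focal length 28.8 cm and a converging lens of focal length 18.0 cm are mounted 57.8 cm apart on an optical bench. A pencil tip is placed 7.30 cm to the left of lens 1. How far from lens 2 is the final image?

24.5 cm

Lens 1: 1/d_i1 = 1/f₁ − 1/d_o1 = 1/(28.8) − 1/(7.30) = -0.1023, so d_i1 = -9.779 cm.
The intermediate image is 9.779 cm to the left of lens 1 (virtual), which is 57.8 − (-9.779) = 67.58 cm to the left of lens 2, so d_o2 = +67.58 cm.
Lens 2: 1/d_i2 = 1/f₂ − 1/d_o2 = 1/(18.0) − 1/(67.58) = 0.04076, so d_i2 = 24.5 cm.
The final image is real, 24.5 cm to the right of lens 2 (overall magnification ≈ -0.49).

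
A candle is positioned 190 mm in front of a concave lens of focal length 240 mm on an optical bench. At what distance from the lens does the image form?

For a concave lens, f = -240 mm.
Lens equation: 1/d_i = 1/f − 1/d_o = 1/(-240.0) − 1/(190) = -0.004167 − 0.005263 = -0.009430, so d_i = -106 mm.
The image is virtual, upright and reduced, on the same side as the object.

106 mm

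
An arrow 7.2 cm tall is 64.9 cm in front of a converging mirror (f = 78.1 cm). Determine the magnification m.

1/d_i = 1/f − 1/d_o = 1/(78.10) − 1/(64.9) = -0.002604, so d_i = -384.0 cm.
m = −d_i/d_o = −(-384.0)/(64.9) = +5.92.
The image is virtual, upright and enlarged, behind the mirror.

m = +5.92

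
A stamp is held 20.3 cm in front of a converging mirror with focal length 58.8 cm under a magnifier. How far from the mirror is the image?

Mirror equation: 1/q = 1/f − 1/p = 1/(58.80) − 1/(20.3) = 0.01701 − 0.04926 = -0.03225, so q = -31.0 cm.
The image is virtual, upright and enlarged, behind the mirror.

31.0 cm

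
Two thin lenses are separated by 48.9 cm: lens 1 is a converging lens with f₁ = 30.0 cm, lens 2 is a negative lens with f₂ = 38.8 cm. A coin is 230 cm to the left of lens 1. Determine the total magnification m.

Lens 1: 1/d_i1 = 1/(30.0) − 1/(230) = 0.02899, so d_i1 = 34.50 cm; m₁ = −d_i1/d_o1 = -0.1500.
d_o2 = 48.9 − (34.50) = 14.40 cm.
f₂ = −38.8 cm (diverging).
Lens 2: 1/d_i2 = 1/(-38.8) − 1/(14.40) = -0.09522, so d_i2 = -10.50 cm; m₂ = −d_i2/d_o2 = +0.7293.
m = m₁·m₂ = (-0.1500)(+0.7293) = -0.109.

m = -0.109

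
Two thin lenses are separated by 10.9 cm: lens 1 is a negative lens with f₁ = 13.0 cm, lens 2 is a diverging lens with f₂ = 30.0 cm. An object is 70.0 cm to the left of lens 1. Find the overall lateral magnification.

f₁ = −13.0 cm (diverging).
Lens 1: 1/d_i1 = 1/(-13.0) − 1/(70.0) = -0.09121, so d_i1 = -10.96 cm; m₁ = −d_i1/d_o1 = +0.1566.
d_o2 = 10.9 − (-10.96) = 21.86 cm.
f₂ = −30.0 cm (diverging).
Lens 2: 1/d_i2 = 1/(-30.0) − 1/(21.86) = -0.07908, so d_i2 = -12.65 cm; m₂ = −d_i2/d_o2 = +0.5785.
m = m₁·m₂ = (+0.1566)(+0.5785) = +0.0906.

m = +0.0906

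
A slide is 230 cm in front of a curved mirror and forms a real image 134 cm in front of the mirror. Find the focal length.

f = 84.7 cm (concave)

Real image ⇒ d_i = +134 cm.
1/f = 1/d_o + 1/d_i = 1/(230) + 1/(134) = 0.01181, so f = 84.7 cm.
Since f is positive, the curved mirror is concave.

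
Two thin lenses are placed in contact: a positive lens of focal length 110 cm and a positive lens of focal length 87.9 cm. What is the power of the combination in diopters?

P₁ = 1/f₁ = 1/(1.10 m) = +0.9091 D; P₂ = 1/f₂ = 1/(0.879 m) = +1.138 D.
For thin lenses in contact, P = P₁ + P₂ = (+0.9091) + (+1.138) = +2.05 D.

P = +2.05 D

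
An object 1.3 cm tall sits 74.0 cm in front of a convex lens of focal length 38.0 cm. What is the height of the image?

1.37 cm

1/d_i = 1/f − 1/d_o = 1/(38.00) − 1/(74.0) = 0.01280, so d_i = 78.11 cm.
m = −d_i/d_o = -1.056.
|h_i| = |m|·h_o = 1.056 × 1.3 = 1.37 cm. The image is real, inverted and enlarged, on the far side of the lens.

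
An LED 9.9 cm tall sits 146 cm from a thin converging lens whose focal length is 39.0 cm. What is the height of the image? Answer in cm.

3.61 cm

1/d_i = 1/f − 1/d_o = 1/(39.00) − 1/(146) = 0.01879, so d_i = 53.21 cm.
m = −d_i/d_o = -0.3645.
|h_i| = |m|·h_o = 0.3645 × 9.9 = 3.61 cm. The image is real, inverted and reduced, on the far side of the lens.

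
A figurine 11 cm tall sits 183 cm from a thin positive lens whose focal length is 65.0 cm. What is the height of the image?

1/d_i = 1/f − 1/d_o = 1/(65.00) − 1/(183) = 0.009920, so d_i = 100.8 cm.
m = −d_i/d_o = -0.5508.
|h_i| = |m|·h_o = 0.5508 × 11 = 6.06 cm. The image is real, inverted and reduced, on the far side of the lens.

6.06 cm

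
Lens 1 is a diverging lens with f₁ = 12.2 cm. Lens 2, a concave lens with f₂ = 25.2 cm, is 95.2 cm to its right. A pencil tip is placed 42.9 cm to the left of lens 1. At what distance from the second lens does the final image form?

20.3 cm

Lens 1 is diverging, so f₁ = −12.2 cm.
Lens 1: 1/d_i1 = 1/f₁ − 1/d_o1 = 1/(-12.2) − 1/(42.9) = -0.1053, so d_i1 = -9.499 cm.
The intermediate image is 9.499 cm to the left of lens 1 (virtual), which is 95.2 − (-9.499) = 104.7 cm to the left of lens 2, so d_o2 = +104.7 cm.
Lens 2 is diverging, so f₂ = −25.2 cm.
Lens 2: 1/d_i2 = 1/f₂ − 1/d_o2 = 1/(-25.2) − 1/(104.7) = -0.04923, so d_i2 = -20.3 cm.
The final image is virtual, 20.3 cm to the left of lens 2 (overall magnification ≈ 0.043).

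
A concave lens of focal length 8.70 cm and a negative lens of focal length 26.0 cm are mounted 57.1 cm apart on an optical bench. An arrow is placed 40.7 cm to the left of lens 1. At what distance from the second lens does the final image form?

18.5 cm

Lens 1 is diverging, so f₁ = −8.70 cm.
Lens 1: 1/d_i1 = 1/f₁ − 1/d_o1 = 1/(-8.70) − 1/(40.7) = -0.1395, so d_i1 = -7.168 cm.
The intermediate image is 7.168 cm to the left of lens 1 (virtual), which is 57.1 − (-7.168) = 64.27 cm to the left of lens 2, so d_o2 = +64.27 cm.
Lens 2 is diverging, so f₂ = −26.0 cm.
Lens 2: 1/d_i2 = 1/f₂ − 1/d_o2 = 1/(-26.0) − 1/(64.27) = -0.05402, so d_i2 = -18.5 cm.
The final image is virtual, 18.5 cm to the left of lens 2 (overall magnification ≈ 0.051).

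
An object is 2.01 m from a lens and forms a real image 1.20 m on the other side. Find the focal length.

Real image ⇒ d_i = +1.20 m.
1/f = 1/d_o + 1/d_i = 1/(2.01) + 1/(1.20) = 1.331, so f = 0.751 m.
Since f is positive, the lens is converging.

f = 0.751 m (converging)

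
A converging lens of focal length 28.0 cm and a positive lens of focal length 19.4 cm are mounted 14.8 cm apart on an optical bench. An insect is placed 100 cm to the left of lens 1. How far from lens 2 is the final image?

10.7 cm

Lens 1: 1/d_i1 = 1/f₁ − 1/d_o1 = 1/(28.0) − 1/(100) = 0.02571, so d_i1 = 38.89 cm.
The intermediate image is 38.89 cm to the right of lens 1, which lies 24.09 cm to the right of lens 2 — a virtual object — so d_o2 = −24.09 cm.
Lens 2: 1/d_i2 = 1/f₂ − 1/d_o2 = 1/(19.4) − 1/(-24.09) = 0.09306, so d_i2 = 10.7 cm.
The final image is real, 10.7 cm to the right of lens 2 (overall magnification ≈ -0.17).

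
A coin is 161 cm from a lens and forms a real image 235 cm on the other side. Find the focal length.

Real image ⇒ d_i = +235 cm.
1/f = 1/d_o + 1/d_i = 1/(161) + 1/(235) = 0.01047, so f = 95.5 cm.
Since f is positive, the lens is converging.

f = 95.5 cm (converging)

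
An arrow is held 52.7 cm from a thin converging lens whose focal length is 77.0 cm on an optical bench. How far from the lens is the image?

Thin-lens equation: 1/v = 1/f − 1/u = 1/(77.00) − 1/(52.7) = 0.01299 − 0.01898 = -0.005988, so v = -167 cm.
The image is virtual, upright and enlarged, on the same side as the object.

167 cm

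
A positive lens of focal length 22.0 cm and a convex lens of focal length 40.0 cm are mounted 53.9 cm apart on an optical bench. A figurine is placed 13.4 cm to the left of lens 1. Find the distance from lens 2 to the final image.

73.2 cm

Lens 1: 1/d_i1 = 1/f₁ − 1/d_o1 = 1/(22.0) − 1/(13.4) = -0.02917, so d_i1 = -34.28 cm.
The intermediate image is 34.28 cm to the left of lens 1 (virtual), which is 53.9 − (-34.28) = 88.18 cm to the left of lens 2, so d_o2 = +88.18 cm.
Lens 2: 1/d_i2 = 1/f₂ − 1/d_o2 = 1/(40.0) − 1/(88.18) = 0.01366, so d_i2 = 73.2 cm.
The final image is real, 73.2 cm to the right of lens 2 (overall magnification ≈ -2.1).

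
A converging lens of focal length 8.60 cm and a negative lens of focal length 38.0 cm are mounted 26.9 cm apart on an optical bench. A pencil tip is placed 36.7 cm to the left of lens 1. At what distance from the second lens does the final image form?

11.1 cm

Lens 1: 1/d_i1 = 1/f₁ − 1/d_o1 = 1/(8.60) − 1/(36.7) = 0.08903, so d_i1 = 11.23 cm.
The intermediate image is 11.23 cm to the right of lens 1, which is 26.9 − (11.23) = 15.67 cm to the left of lens 2, so d_o2 = +15.67 cm.
Lens 2 is diverging, so f₂ = −38.0 cm.
Lens 2: 1/d_i2 = 1/f₂ − 1/d_o2 = 1/(-38.0) − 1/(15.67) = -0.09013, so d_i2 = -11.1 cm.
The final image is virtual, 11.1 cm to the left of lens 2 (overall magnification ≈ -0.22).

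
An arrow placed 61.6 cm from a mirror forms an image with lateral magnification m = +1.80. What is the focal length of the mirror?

m = −d_i/d_o ⇒ d_i = −m·d_o = −(+1.80)·(61.6) = -110.9 cm.
1/f = 1/d_o + 1/d_i = 1/(61.6) + 1/(-110.9) = 0.007217, so f = 139 cm.
Since f is positive, the mirror is concave.

f = 139 cm (concave)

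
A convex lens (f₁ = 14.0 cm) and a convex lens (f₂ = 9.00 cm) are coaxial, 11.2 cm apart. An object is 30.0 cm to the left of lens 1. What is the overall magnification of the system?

m = -0.327

Lens 1: 1/d_i1 = 1/(14.0) − 1/(30.0) = 0.03810, so d_i1 = 26.25 cm; m₁ = −d_i1/d_o1 = -0.8750.
d_o2 = 11.2 − (26.25) = -15.05 cm (virtual object).
Lens 2: 1/d_i2 = 1/(9.00) − 1/(-15.05) = 0.1776, so d_i2 = 5.632 cm; m₂ = −d_i2/d_o2 = +0.3742.
m = m₁·m₂ = (-0.8750)(+0.3742) = -0.327.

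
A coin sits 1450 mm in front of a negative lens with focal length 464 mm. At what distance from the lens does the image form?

352 mm

For a negative lens, f = -464 mm.
Thin-lens equation: 1/s_i = 1/f − 1/s_o = 1/(-464.0) − 1/(1450) = -0.002155 − 0.0006897 = -0.002845, so s_i = -352 mm.
The image is virtual, upright and reduced, on the same side as the object.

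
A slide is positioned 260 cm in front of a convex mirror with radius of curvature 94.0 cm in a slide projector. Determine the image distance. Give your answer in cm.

39.8 cm

f = R/2 = 94.0/2 = 47.00 cm; for a convex mirror, f = -47.00 cm.
Mirror equation: 1/q = 1/f − 1/p = 1/(-47.00) − 1/(260) = -0.02128 − 0.003846 = -0.02512, so q = -39.8 cm.
The image is virtual, upright and reduced, behind the mirror.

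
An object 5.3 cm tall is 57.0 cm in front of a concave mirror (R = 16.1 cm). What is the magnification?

m = -0.164

f = R/2 = 16.1/2 = 8.050 cm.
1/d_i = 1/f − 1/d_o = 1/(8.050) − 1/(57.0) = 0.1067, so d_i = 9.374 cm.
m = −d_i/d_o = −(9.374)/(57.0) = -0.164.
The image is real, inverted and reduced, in front of the mirror.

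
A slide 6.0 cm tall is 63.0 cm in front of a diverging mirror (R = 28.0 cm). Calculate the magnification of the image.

m = +0.182

f = R/2 = 28.0/2 = 14.00 cm; for a diverging mirror, f = -14.00 cm.
1/d_i = 1/f − 1/d_o = 1/(-14.00) − 1/(63.0) = -0.08730, so d_i = -11.45 cm.
m = −d_i/d_o = −(-11.45)/(63.0) = +0.182.
The image is virtual, upright and reduced, behind the mirror.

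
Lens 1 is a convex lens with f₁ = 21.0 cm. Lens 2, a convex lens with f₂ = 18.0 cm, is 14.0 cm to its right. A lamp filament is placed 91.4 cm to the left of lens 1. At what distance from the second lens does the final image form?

7.64 cm

Lens 1: 1/d_i1 = 1/f₁ − 1/d_o1 = 1/(21.0) − 1/(91.4) = 0.03668, so d_i1 = 27.26 cm.
The intermediate image is 27.26 cm to the right of lens 1, which lies 13.26 cm to the right of lens 2 — a virtual object — so d_o2 = −13.26 cm.
Lens 2: 1/d_i2 = 1/f₂ − 1/d_o2 = 1/(18.0) − 1/(-13.26) = 0.1310, so d_i2 = 7.64 cm.
The final image is real, 7.64 cm to the right of lens 2 (overall magnification ≈ -0.17).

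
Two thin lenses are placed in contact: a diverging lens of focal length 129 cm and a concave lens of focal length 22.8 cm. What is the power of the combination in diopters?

P₁ = 1/f₁ = 1/(-1.29 m) = -0.7752 D; P₂ = 1/f₂ = 1/(-0.228 m) = -4.386 D.
For thin lenses in contact, P = P₁ + P₂ = (-0.7752) + (-4.386) = -5.16 D.

P = -5.16 D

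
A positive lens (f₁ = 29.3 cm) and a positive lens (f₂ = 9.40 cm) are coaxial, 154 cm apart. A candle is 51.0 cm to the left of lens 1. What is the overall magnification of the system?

m = +0.168

Lens 1: 1/d_i1 = 1/(29.3) − 1/(51.0) = 0.01452, so d_i1 = 68.86 cm; m₁ = −d_i1/d_o1 = -1.350.
d_o2 = 154 − (68.86) = 85.14 cm.
Lens 2: 1/d_i2 = 1/(9.40) − 1/(85.14) = 0.09464, so d_i2 = 10.57 cm; m₂ = −d_i2/d_o2 = -0.1241.
m = m₁·m₂ = (-1.350)(-0.1241) = +0.168.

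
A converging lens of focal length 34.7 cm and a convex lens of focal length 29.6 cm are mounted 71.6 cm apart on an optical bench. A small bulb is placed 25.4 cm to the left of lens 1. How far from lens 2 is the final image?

36.0 cm

Lens 1: 1/d_i1 = 1/f₁ − 1/d_o1 = 1/(34.7) − 1/(25.4) = -0.01055, so d_i1 = -94.77 cm.
The intermediate image is 94.77 cm to the left of lens 1 (virtual), which is 71.6 − (-94.77) = 166.4 cm to the left of lens 2, so d_o2 = +166.4 cm.
Lens 2: 1/d_i2 = 1/f₂ − 1/d_o2 = 1/(29.6) − 1/(166.4) = 0.02777, so d_i2 = 36.0 cm.
The final image is real, 36.0 cm to the right of lens 2 (overall magnification ≈ -0.81).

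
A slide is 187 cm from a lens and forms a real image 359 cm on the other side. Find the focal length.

f = 123 cm (converging)

Real image ⇒ d_i = +359 cm.
1/f = 1/d_o + 1/d_i = 1/(187) + 1/(359) = 0.008133, so f = 123 cm.
Since f is positive, the lens is converging.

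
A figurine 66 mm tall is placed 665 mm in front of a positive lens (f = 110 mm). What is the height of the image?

1/d_i = 1/f − 1/d_o = 1/(110.0) − 1/(665) = 0.007587, so d_i = 131.8 mm.
m = −d_i/d_o = -0.1982.
|h_i| = |m|·h_o = 0.1982 × 66 = 13.1 mm. The image is real, inverted and reduced, on the far side of the lens.

13.1 mm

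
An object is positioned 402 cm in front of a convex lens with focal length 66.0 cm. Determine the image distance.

79.0 cm

Lens equation: 1/d_i = 1/f − 1/d_o = 1/(66.00) − 1/(402) = 0.01515 − 0.002488 = 0.01266, so d_i = 79.0 cm.
The image is real, inverted and reduced, on the far side of the lens.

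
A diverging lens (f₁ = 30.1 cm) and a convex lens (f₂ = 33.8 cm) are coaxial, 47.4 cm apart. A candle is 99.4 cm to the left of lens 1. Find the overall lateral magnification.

m = -0.214

f₁ = −30.1 cm (diverging).
Lens 1: 1/d_i1 = 1/(-30.1) − 1/(99.4) = -0.04328, so d_i1 = -23.10 cm; m₁ = −d_i1/d_o1 = +0.2324.
d_o2 = 47.4 − (-23.10) = 70.50 cm.
Lens 2: 1/d_i2 = 1/(33.8) − 1/(70.50) = 0.01540, so d_i2 = 64.93 cm; m₂ = −d_i2/d_o2 = -0.9210.
m = m₁·m₂ = (+0.2324)(-0.9210) = -0.214.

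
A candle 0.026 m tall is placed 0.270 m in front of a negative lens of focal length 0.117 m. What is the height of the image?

For a negative lens, f = -0.117 m.
1/d_i = 1/f − 1/d_o = 1/(-0.1170) − 1/(0.270) = -12.25, so d_i = -0.08163 m.
m = −d_i/d_o = +0.3023.
|h_i| = |m|·h_o = 0.3023 × 0.026 = 0.00786 m. The image is virtual, upright and reduced, on the same side as the object.

0.00786 m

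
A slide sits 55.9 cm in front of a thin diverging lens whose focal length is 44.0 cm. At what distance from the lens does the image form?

24.6 cm

For a diverging lens, f = -44.0 cm.
Lens equation: 1/d_i = 1/f − 1/d_o = 1/(-44.00) − 1/(55.9) = -0.02273 − 0.01789 = -0.04062, so d_i = -24.6 cm.
The image is virtual, upright and reduced, on the same side as the object.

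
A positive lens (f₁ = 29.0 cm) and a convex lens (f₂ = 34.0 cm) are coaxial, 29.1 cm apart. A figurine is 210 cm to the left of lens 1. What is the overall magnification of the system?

Lens 1: 1/d_i1 = 1/(29.0) − 1/(210) = 0.02972, so d_i1 = 33.65 cm; m₁ = −d_i1/d_o1 = -0.1602.
d_o2 = 29.1 − (33.65) = -4.550 cm (virtual object).
Lens 2: 1/d_i2 = 1/(34.0) − 1/(-4.550) = 0.2492, so d_i2 = 4.013 cm; m₂ = −d_i2/d_o2 = +0.8820.
m = m₁·m₂ = (-0.1602)(+0.8820) = -0.141.

m = -0.141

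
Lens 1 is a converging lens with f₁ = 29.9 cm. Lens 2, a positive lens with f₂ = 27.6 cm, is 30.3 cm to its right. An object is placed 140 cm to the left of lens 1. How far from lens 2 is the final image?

Lens 1: 1/d_i1 = 1/f₁ − 1/d_o1 = 1/(29.9) − 1/(140) = 0.02630, so d_i1 = 38.02 cm.
The intermediate image is 38.02 cm to the right of lens 1, which lies 7.720 cm to the right of lens 2 — a virtual object — so d_o2 = −7.720 cm.
Lens 2: 1/d_i2 = 1/f₂ − 1/d_o2 = 1/(27.6) − 1/(-7.720) = 0.1658, so d_i2 = 6.03 cm.
The final image is real, 6.03 cm to the right of lens 2 (overall magnification ≈ -0.21).

6.03 cm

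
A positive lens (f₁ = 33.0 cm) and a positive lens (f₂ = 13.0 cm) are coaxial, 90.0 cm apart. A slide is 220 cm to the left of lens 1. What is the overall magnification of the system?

m = +0.0601

Lens 1: 1/d_i1 = 1/(33.0) − 1/(220) = 0.02576, so d_i1 = 38.82 cm; m₁ = −d_i1/d_o1 = -0.1765.
d_o2 = 90.0 − (38.82) = 51.18 cm.
Lens 2: 1/d_i2 = 1/(13.0) − 1/(51.18) = 0.05738, so d_i2 = 17.43 cm; m₂ = −d_i2/d_o2 = -0.3405.
m = m₁·m₂ = (-0.1765)(-0.3405) = +0.0601.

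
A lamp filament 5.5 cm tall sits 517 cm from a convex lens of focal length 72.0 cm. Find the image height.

1/d_i = 1/f − 1/d_o = 1/(72.00) − 1/(517) = 0.01195, so d_i = 83.65 cm.
m = −d_i/d_o = -0.1618.
|h_i| = |m|·h_o = 0.1618 × 5.5 = 0.890 cm. The image is real, inverted and reduced, on the far side of the lens.

0.890 cm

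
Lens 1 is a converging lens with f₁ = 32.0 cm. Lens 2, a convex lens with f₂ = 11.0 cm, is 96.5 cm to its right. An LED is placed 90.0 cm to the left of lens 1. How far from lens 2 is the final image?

14.4 cm

Lens 1: 1/d_i1 = 1/f₁ − 1/d_o1 = 1/(32.0) − 1/(90.0) = 0.02014, so d_i1 = 49.66 cm.
The intermediate image is 49.66 cm to the right of lens 1, which is 96.5 − (49.66) = 46.84 cm to the left of lens 2, so d_o2 = +46.84 cm.
Lens 2: 1/d_i2 = 1/f₂ − 1/d_o2 = 1/(11.0) − 1/(46.84) = 0.06956, so d_i2 = 14.4 cm.
The final image is real, 14.4 cm to the right of lens 2 (overall magnification ≈ 0.17).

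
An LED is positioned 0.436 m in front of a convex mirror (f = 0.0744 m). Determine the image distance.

For a convex mirror, f = -0.0744 m.
Mirror equation: 1/q = 1/f − 1/p = 1/(-0.07440) − 1/(0.436) = -13.44 − 2.294 = -15.73, so q = -0.0636 m.
The image is virtual, upright and reduced, behind the mirror.

0.0636 m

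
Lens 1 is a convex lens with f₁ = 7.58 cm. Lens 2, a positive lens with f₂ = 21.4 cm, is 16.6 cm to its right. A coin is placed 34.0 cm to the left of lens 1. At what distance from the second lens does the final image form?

Lens 1: 1/d_i1 = 1/f₁ − 1/d_o1 = 1/(7.58) − 1/(34.0) = 0.1025, so d_i1 = 9.755 cm.
The intermediate image is 9.755 cm to the right of lens 1, which is 16.6 − (9.755) = 6.845 cm to the left of lens 2, so d_o2 = +6.845 cm.
Lens 2: 1/d_i2 = 1/f₂ − 1/d_o2 = 1/(21.4) − 1/(6.845) = -0.09936, so d_i2 = -10.1 cm.
The final image is virtual, 10.1 cm to the left of lens 2 (overall magnification ≈ -0.42).

10.1 cm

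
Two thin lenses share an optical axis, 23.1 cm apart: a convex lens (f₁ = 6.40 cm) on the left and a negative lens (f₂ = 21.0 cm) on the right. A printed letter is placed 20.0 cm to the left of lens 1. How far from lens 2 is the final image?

Lens 1: 1/d_i1 = 1/f₁ − 1/d_o1 = 1/(6.40) − 1/(20.0) = 0.1062, so d_i1 = 9.412 cm.
The intermediate image is 9.412 cm to the right of lens 1, which is 23.1 − (9.412) = 13.69 cm to the left of lens 2, so d_o2 = +13.69 cm.
Lens 2 is diverging, so f₂ = −21.0 cm.
Lens 2: 1/d_i2 = 1/f₂ − 1/d_o2 = 1/(-21.0) − 1/(13.69) = -0.1207, so d_i2 = -8.29 cm.
The final image is virtual, 8.29 cm to the left of lens 2 (overall magnification ≈ -0.28).

8.29 cm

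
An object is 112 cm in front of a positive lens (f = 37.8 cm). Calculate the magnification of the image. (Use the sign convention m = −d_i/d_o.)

m = -0.509

1/d_i = 1/f − 1/d_o = 1/(37.80) − 1/(112) = 0.01753, so d_i = 57.06 cm.
m = −d_i/d_o = −(57.06)/(112) = -0.509.
The image is real, inverted and reduced, on the far side of the lens.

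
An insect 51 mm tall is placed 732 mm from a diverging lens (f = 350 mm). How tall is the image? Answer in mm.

16.5 mm

For a diverging lens, f = -350 mm.
1/d_i = 1/f − 1/d_o = 1/(-350.0) − 1/(732) = -0.004223, so d_i = -236.8 mm.
m = −d_i/d_o = +0.3235.
|h_i| = |m|·h_o = 0.3235 × 51 = 16.5 mm. The image is virtual, upright and reduced, on the same side as the object.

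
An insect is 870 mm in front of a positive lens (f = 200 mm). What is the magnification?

m = -0.299

1/d_i = 1/f − 1/d_o = 1/(200.0) − 1/(870) = 0.003851, so d_i = 259.7 mm.
m = −d_i/d_o = −(259.7)/(870) = -0.299.
The image is real, inverted and reduced, on the far side of the lens.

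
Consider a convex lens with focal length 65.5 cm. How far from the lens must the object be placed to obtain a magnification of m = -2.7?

89.8 cm

m = −d_i/d_o ⇒ d_i = −m·d_o.
1/f = 1/d_o + 1/d_i = 1/d_o − 1/(m·d_o) = (1 − 1/m)/d_o, so d_o = f(1 − 1/m) = (65.50)(1 − 1/(-2.7)) = 89.8 cm.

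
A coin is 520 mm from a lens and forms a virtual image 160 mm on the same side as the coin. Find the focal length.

Virtual image ⇒ d_i = −160 mm.
1/f = 1/d_o + 1/d_i = 1/(520) + 1/(-160) = -0.004327, so f = -231 mm.
Since f is negative, the lens is diverging.

f = -231 mm (diverging)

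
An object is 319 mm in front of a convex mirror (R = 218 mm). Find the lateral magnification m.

m = +0.255

f = R/2 = 218/2 = 109.0 mm; for a convex mirror, f = -109.0 mm.
1/d_i = 1/f − 1/d_o = 1/(-109.0) − 1/(319) = -0.01231, so d_i = -81.24 mm.
m = −d_i/d_o = −(-81.24)/(319) = +0.255.
The image is virtual, upright and reduced, behind the mirror.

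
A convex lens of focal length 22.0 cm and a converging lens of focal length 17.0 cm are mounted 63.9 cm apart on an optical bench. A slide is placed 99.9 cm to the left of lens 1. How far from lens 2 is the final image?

32.5 cm

Lens 1: 1/d_i1 = 1/f₁ − 1/d_o1 = 1/(22.0) − 1/(99.9) = 0.03544, so d_i1 = 28.21 cm.
The intermediate image is 28.21 cm to the right of lens 1, which is 63.9 − (28.21) = 35.69 cm to the left of lens 2, so d_o2 = +35.69 cm.
Lens 2: 1/d_i2 = 1/f₂ − 1/d_o2 = 1/(17.0) − 1/(35.69) = 0.03080, so d_i2 = 32.5 cm.
The final image is real, 32.5 cm to the right of lens 2 (overall magnification ≈ 0.26).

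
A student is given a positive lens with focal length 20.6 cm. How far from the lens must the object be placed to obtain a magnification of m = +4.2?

15.7 cm

m = −d_i/d_o ⇒ d_i = −m·d_o.
1/f = 1/d_o + 1/d_i = 1/d_o − 1/(m·d_o) = (1 − 1/m)/d_o, so d_o = f(1 − 1/m) = (20.60)(1 − 1/(+4.2)) = 15.7 cm.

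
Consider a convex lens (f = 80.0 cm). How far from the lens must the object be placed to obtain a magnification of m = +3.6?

m = −d_i/d_o ⇒ d_i = −m·d_o.
1/f = 1/d_o + 1/d_i = 1/d_o − 1/(m·d_o) = (1 − 1/m)/d_o, so d_o = f(1 − 1/m) = (80.00)(1 − 1/(+3.6)) = 57.8 cm.

57.8 cm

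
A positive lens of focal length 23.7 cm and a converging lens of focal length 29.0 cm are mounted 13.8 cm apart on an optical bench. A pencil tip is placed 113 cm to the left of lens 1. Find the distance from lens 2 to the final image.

Lens 1: 1/d_i1 = 1/f₁ − 1/d_o1 = 1/(23.7) − 1/(113) = 0.03334, so d_i1 = 29.99 cm.
The intermediate image is 29.99 cm to the right of lens 1, which lies 16.19 cm to the right of lens 2 — a virtual object — so d_o2 = −16.19 cm.
Lens 2: 1/d_i2 = 1/f₂ − 1/d_o2 = 1/(29.0) − 1/(-16.19) = 0.09625, so d_i2 = 10.4 cm.
The final image is real, 10.4 cm to the right of lens 2 (overall magnification ≈ -0.17).

10.4 cm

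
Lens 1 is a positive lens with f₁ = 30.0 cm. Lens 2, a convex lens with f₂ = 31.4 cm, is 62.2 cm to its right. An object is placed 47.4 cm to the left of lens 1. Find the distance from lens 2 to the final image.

Lens 1: 1/d_i1 = 1/f₁ − 1/d_o1 = 1/(30.0) − 1/(47.4) = 0.01224, so d_i1 = 81.72 cm.
The intermediate image is 81.72 cm to the right of lens 1, which lies 19.52 cm to the right of lens 2 — a virtual object — so d_o2 = −19.52 cm.
Lens 2: 1/d_i2 = 1/f₂ − 1/d_o2 = 1/(31.4) − 1/(-19.52) = 0.08308, so d_i2 = 12.0 cm.
The final image is real, 12.0 cm to the right of lens 2 (overall magnification ≈ -1.1).

12.0 cm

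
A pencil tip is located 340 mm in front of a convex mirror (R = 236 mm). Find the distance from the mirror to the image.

87.6 mm

f = R/2 = 236/2 = 118.0 mm; for a convex mirror, f = -118.0 mm.
Mirror equation: 1/v = 1/f − 1/u = 1/(-118.0) − 1/(340) = -0.008475 − 0.002941 = -0.01142, so v = -87.6 mm.
The image is virtual, upright and reduced, behind the mirror.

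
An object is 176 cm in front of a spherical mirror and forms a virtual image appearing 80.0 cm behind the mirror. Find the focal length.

f = -147 cm (convex)

Virtual image ⇒ d_i = −80.0 cm.
1/f = 1/d_o + 1/d_i = 1/(176) + 1/(-80.0) = -0.006818, so f = -147 cm.
Since f is negative, the spherical mirror is convex.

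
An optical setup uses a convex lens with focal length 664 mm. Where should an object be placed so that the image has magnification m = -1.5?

m = −d_i/d_o ⇒ d_i = −m·d_o.
1/f = 1/d_o + 1/d_i = 1/d_o − 1/(m·d_o) = (1 − 1/m)/d_o, so d_o = f(1 − 1/m) = (664.0)(1 − 1/(-1.5)) = 1110 mm.

1110 mm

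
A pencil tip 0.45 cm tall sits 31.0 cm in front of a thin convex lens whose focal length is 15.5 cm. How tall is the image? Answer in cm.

1/d_i = 1/f − 1/d_o = 1/(15.50) − 1/(31.0) = 0.03226, so d_i = 31.00 cm.
m = −d_i/d_o = -1.000.
|h_i| = |m|·h_o = 1.000 × 0.45 = 0.450 cm. The image is real, inverted and same size, on the far side of the lens.

0.450 cm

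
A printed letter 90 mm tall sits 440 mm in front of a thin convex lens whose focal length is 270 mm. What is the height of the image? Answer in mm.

143 mm

1/d_i = 1/f − 1/d_o = 1/(270.0) − 1/(440) = 0.001431, so d_i = 698.8 mm.
m = −d_i/d_o = -1.588.
|h_i| = |m|·h_o = 1.588 × 90 = 143 mm. The image is real, inverted and enlarged, on the far side of the lens.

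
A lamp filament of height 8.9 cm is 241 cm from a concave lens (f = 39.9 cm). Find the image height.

1.26 cm

For a concave lens, f = -39.9 cm.
1/d_i = 1/f − 1/d_o = 1/(-39.90) − 1/(241) = -0.02921, so d_i = -34.23 cm.
m = −d_i/d_o = +0.1420.
|h_i| = |m|·h_o = 0.1420 × 8.9 = 1.26 cm. The image is virtual, upright and reduced, on the same side as the object.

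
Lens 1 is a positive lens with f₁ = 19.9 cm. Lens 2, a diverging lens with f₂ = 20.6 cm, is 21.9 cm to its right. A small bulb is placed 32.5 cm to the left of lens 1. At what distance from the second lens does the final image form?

68.7 cm

Lens 1: 1/d_i1 = 1/f₁ − 1/d_o1 = 1/(19.9) − 1/(32.5) = 0.01948, so d_i1 = 51.33 cm.
The intermediate image is 51.33 cm to the right of lens 1, which lies 29.43 cm to the right of lens 2 — a virtual object — so d_o2 = −29.43 cm.
Lens 2 is diverging, so f₂ = −20.6 cm.
Lens 2: 1/d_i2 = 1/f₂ − 1/d_o2 = 1/(-20.6) − 1/(-29.43) = -0.01456, so d_i2 = -68.7 cm.
The final image is virtual, 68.7 cm to the left of lens 2 (overall magnification ≈ 3.7).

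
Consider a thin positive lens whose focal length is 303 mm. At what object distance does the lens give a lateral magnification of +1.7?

m = −d_i/d_o ⇒ d_i = −m·d_o.
1/f = 1/d_o + 1/d_i = 1/d_o − 1/(m·d_o) = (1 − 1/m)/d_o, so d_o = f(1 − 1/m) = (303.0)(1 − 1/(+1.7)) = 125 mm.

125 mm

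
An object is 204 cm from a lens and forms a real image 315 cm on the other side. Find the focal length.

Real image ⇒ d_i = +315 cm.
1/f = 1/d_o + 1/d_i = 1/(204) + 1/(315) = 0.008077, so f = 124 cm.
Since f is positive, the lens is converging.

f = 124 cm (converging)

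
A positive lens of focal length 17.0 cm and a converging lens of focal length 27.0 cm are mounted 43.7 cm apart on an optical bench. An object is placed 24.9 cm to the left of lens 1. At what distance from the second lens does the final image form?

7.23 cm

Lens 1: 1/d_i1 = 1/f₁ − 1/d_o1 = 1/(17.0) − 1/(24.9) = 0.01866, so d_i1 = 53.58 cm.
The intermediate image is 53.58 cm to the right of lens 1, which lies 9.880 cm to the right of lens 2 — a virtual object — so d_o2 = −9.880 cm.
Lens 2: 1/d_i2 = 1/f₂ − 1/d_o2 = 1/(27.0) − 1/(-9.880) = 0.1383, so d_i2 = 7.23 cm.
The final image is real, 7.23 cm to the right of lens 2 (overall magnification ≈ -1.6).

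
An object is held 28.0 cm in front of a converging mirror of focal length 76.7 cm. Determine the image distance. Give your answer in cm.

44.1 cm

Mirror equation: 1/d_i = 1/f − 1/d_o = 1/(76.70) − 1/(28.0) = 0.01304 − 0.03571 = -0.02268, so d_i = -44.1 cm.
The image is virtual, upright and enlarged, behind the mirror.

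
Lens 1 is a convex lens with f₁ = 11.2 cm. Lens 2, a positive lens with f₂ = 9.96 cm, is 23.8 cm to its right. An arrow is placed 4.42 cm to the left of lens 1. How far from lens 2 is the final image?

Lens 1: 1/d_i1 = 1/f₁ − 1/d_o1 = 1/(11.2) − 1/(4.42) = -0.1370, so d_i1 = -7.301 cm.
The intermediate image is 7.301 cm to the left of lens 1 (virtual), which is 23.8 − (-7.301) = 31.10 cm to the left of lens 2, so d_o2 = +31.10 cm.
Lens 2: 1/d_i2 = 1/f₂ − 1/d_o2 = 1/(9.96) − 1/(31.10) = 0.06825, so d_i2 = 14.7 cm.
The final image is real, 14.7 cm to the right of lens 2 (overall magnification ≈ -0.78).

14.7 cm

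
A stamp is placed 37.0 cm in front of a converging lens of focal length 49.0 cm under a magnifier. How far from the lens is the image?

Thin-lens equation: 1/d_i = 1/f − 1/d_o = 1/(49.00) − 1/(37.0) = 0.02041 − 0.02703 = -0.006619, so d_i = -151 cm.
The image is virtual, upright and enlarged, on the same side as the object.

151 cm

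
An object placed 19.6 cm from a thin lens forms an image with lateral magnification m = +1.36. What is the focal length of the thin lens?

m = −d_i/d_o ⇒ d_i = −m·d_o = −(+1.36)·(19.6) = -26.66 cm.
1/f = 1/d_o + 1/d_i = 1/(19.6) + 1/(-26.66) = 0.01351, so f = 74.0 cm.
Since f is positive, the thin lens is converging.

f = 74.0 cm (converging)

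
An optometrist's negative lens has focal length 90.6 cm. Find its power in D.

For a negative lens, f = −90.6 cm.
f = -90.6 cm = -0.906 m.
P = 1/f = 1/(-0.906 m) = -1.10 D.

P = -1.10 D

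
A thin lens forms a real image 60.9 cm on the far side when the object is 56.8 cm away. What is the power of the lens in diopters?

P = +3.40 D

d_i = +60.9 cm.
1/f = 1/d_o + 1/d_i = 1/(56.8) + 1/(60.9) = 0.03403 cm⁻¹.
f = 29.39 cm = 0.2939 m, so P = 1/f = +3.40 D.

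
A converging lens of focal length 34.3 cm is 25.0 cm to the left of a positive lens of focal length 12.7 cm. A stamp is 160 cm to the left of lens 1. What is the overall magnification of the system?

Lens 1: 1/d_i1 = 1/(34.3) − 1/(160) = 0.02290, so d_i1 = 43.66 cm; m₁ = −d_i1/d_o1 = -0.2729.
d_o2 = 25.0 − (43.66) = -18.66 cm (virtual object).
Lens 2: 1/d_i2 = 1/(12.7) − 1/(-18.66) = 0.1323, so d_i2 = 7.557 cm; m₂ = −d_i2/d_o2 = +0.4050.
m = m₁·m₂ = (-0.2729)(+0.4050) = -0.111.

m = -0.111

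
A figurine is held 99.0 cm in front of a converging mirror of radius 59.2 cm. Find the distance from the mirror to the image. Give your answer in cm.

f = R/2 = 59.2/2 = 29.60 cm.
Mirror equation: 1/q = 1/f − 1/p = 1/(29.60) − 1/(99.0) = 0.03378 − 0.01010 = 0.02368, so q = 42.2 cm.
The image is real, inverted and reduced, in front of the mirror.

42.2 cm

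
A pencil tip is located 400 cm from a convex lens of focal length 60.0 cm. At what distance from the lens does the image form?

70.6 cm

Lens equation: 1/d_i = 1/f − 1/d_o = 1/(60.00) − 1/(400) = 0.01667 − 0.002500 = 0.01417, so d_i = 70.6 cm.
The image is real, inverted and reduced, on the far side of the lens.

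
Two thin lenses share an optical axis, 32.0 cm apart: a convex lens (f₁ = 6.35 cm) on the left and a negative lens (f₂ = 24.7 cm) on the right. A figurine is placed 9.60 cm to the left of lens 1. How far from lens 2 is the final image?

Lens 1: 1/d_i1 = 1/f₁ − 1/d_o1 = 1/(6.35) − 1/(9.60) = 0.05331, so d_i1 = 18.76 cm.
The intermediate image is 18.76 cm to the right of lens 1, which is 32.0 − (18.76) = 13.24 cm to the left of lens 2, so d_o2 = +13.24 cm.
Lens 2 is diverging, so f₂ = −24.7 cm.
Lens 2: 1/d_i2 = 1/f₂ − 1/d_o2 = 1/(-24.7) − 1/(13.24) = -0.1160, so d_i2 = -8.62 cm.
The final image is virtual, 8.62 cm to the left of lens 2 (overall magnification ≈ -1.3).

8.62 cm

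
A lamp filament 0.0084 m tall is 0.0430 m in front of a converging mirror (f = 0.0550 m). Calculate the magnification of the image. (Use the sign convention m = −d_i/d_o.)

m = +4.58

1/d_i = 1/f − 1/d_o = 1/(0.05500) − 1/(0.0430) = -5.074, so d_i = -0.1971 m.
m = −d_i/d_o = −(-0.1971)/(0.0430) = +4.58.
The image is virtual, upright and enlarged, behind the mirror.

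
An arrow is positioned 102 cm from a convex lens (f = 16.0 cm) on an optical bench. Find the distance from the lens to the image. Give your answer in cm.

19.0 cm

Lens equation: 1/d_i = 1/f − 1/d_o = 1/(16.00) − 1/(102) = 0.06250 − 0.009804 = 0.05270, so d_i = 19.0 cm.
The image is real, inverted and reduced, on the far side of the lens.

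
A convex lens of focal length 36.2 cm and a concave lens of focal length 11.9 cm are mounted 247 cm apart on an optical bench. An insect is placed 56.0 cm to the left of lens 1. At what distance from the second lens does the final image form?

11.0 cm

Lens 1: 1/d_i1 = 1/f₁ − 1/d_o1 = 1/(36.2) − 1/(56.0) = 0.009767, so d_i1 = 102.4 cm.
The intermediate image is 102.4 cm to the right of lens 1, which is 247 − (102.4) = 144.6 cm to the left of lens 2, so d_o2 = +144.6 cm.
Lens 2 is diverging, so f₂ = −11.9 cm.
Lens 2: 1/d_i2 = 1/f₂ − 1/d_o2 = 1/(-11.9) − 1/(144.6) = -0.09095, so d_i2 = -11.0 cm.
The final image is virtual, 11.0 cm to the left of lens 2 (overall magnification ≈ -0.14).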